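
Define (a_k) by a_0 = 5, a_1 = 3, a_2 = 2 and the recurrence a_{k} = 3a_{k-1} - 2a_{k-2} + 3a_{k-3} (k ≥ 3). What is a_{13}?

317289

The ordinary generating function has denominator 1 - 3t + 2t^2 - 3t^3.
Iterating the recurrence: a_0,…,a_{13} = 5, 3, 2, 15, 50, 126, 323, 867, 2333, 6234, 16637, 44442, 118754, 317289.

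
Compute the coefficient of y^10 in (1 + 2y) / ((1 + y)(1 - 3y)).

Partial fractions give a closed form: a_n = (-1/4)·(-1)^n + (5/4)·3^n.
At n = 10: a_10 = 73811.

73811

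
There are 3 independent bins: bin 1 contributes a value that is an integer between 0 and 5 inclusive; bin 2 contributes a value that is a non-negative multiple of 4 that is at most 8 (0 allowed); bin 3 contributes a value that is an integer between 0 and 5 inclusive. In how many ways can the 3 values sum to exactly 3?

The generating function for the choices is (1 + q + q^2 + q^3 + q^4 + q^5)·(1 + q^4 + q^8)·(1 + q + q^2 + q^3 + q^4 + q^5); the count is [q^3].
(1 + q + q^2 + q^3 + q^4 + q^5) has coefficients 1,1,1,1 for degrees 0…3.
(1 + q^4 + q^8) has coefficients 1,0,0,0 for degrees 0…3.
Finally multiplying by (1 + q + q^2 + q^3 + q^4 + q^5), the product of all factors after the first has coefficients 1,1,1,1 for degrees 0…3.
[q^3] = 1·1 + 1·1 + 1·1 + 1·1 = 4.

4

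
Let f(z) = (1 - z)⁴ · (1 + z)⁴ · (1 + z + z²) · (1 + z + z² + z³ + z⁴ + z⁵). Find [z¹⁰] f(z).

3

(1 - z)⁴ has coefficients 1,-4,6,-4,1 for degrees 0…4.
(1 + z)⁴ has coefficients 1,4,6,4,1,0,0,0,0,0,0 for degrees 0…10.
Multiplying by (1 + z + z²) gives running coefficients 1,5,11,14,11,5,1,0,0,0,0 for degrees 0…10.
Finally multiplying by (1 + z + z² + z³ + z⁴ + z⁵), the product of all factors after the first has coefficients 1,6,17,31,42,47,47,42,31,17,6 for degrees 0…10.
[z¹⁰] = 1·6 − 4·17 + 6·31 − 4·42 + 1·47 = 3.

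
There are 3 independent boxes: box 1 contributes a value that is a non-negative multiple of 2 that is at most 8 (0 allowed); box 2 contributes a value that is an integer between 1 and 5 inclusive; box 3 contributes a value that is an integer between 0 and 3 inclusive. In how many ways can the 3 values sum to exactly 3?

4

The generating function for the choices is (1 + q² + q⁴ + q⁶ + q⁸)·(q + q² + q³ + q⁴ + q⁵)·(1 + q + q² + q³); the count is [q³].
(1 + q² + q⁴ + q⁶ + q⁸) has coefficients 1,0,1,0 for degrees 0…3.
(q + q² + q³ + q⁴ + q⁵) has coefficients 0,1,1,1 for degrees 0…3.
Finally multiplying by (1 + q + q² + q³), the product of all factors after the first has coefficients 0,1,2,3 for degrees 0…3.
[q³] = 1·3 + 1·1 = 4.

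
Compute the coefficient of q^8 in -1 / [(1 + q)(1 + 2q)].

Partial fractions give a closed form: a_n = (1)·(-1)^n + (-2)·(-2)^n.
At n = 8: a_8 = -511.

-511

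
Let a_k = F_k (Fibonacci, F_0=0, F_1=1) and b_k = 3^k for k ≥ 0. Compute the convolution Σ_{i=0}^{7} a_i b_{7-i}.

1297

This is [x^7] in the product of the two ordinary generating functions.
Σ = 0·2187 + 1·729 + 1·243 + 2·81 + 3·27 + 5·9 + 8·3 + 13·1 = 1297.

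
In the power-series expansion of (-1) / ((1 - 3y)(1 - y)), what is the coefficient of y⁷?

-3280

The denominator gives the recurrence a_n = 4a_(n−1) − 3a_(n−2) for n ≥ 2; the numerator fixes a_0 = -1, a_1 = -4.
Iterating: -1, -4, -13, -40, -121, -364, -1093, -3280, so a_7 = -3280.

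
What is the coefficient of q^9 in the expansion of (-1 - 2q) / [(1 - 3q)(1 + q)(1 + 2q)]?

Partial fractions give a closed form: a_n = (-3/4)·3^n + (-1/4)·(-1)^n.
At n = 9: a_9 = -14762.

-14762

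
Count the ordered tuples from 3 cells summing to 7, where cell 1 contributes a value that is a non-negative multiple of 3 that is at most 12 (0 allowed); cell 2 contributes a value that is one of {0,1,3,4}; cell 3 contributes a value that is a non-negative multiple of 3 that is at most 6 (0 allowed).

The generating function for the choices is (1 + q³ + q⁶ + q⁹ + q¹²)·(1 + q + q³ + q⁴)·(1 + q³ + q⁶); the count is [q⁷].
(1 + q³ + q⁶ + q⁹ + q¹²) has coefficients 1,0,0,1,0,0,1,0 for degrees 0…7.
(1 + q + q³ + q⁴) has coefficients 1,1,0,1,1,0,0,0 for degrees 0…7.
Finally multiplying by (1 + q³ + q⁶), the product of all factors after the first has coefficients 1,1,0,2,2,0,2,2 for degrees 0…7.
[q⁷] = 1·2 + 1·2 + 1·1 = 5.

5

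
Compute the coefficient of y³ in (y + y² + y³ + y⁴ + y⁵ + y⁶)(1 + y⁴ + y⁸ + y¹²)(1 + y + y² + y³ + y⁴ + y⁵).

3

(y + y² + y³ + y⁴ + y⁵ + y⁶) has coefficients 0,1,1,1 for degrees 0…3.
(1 + y⁴ + y⁸ + y¹²) has coefficients 1,0,0,0 for degrees 0…3.
Finally multiplying by (1 + y + y² + y³ + y⁴ + y⁵), the product of all factors after the first has coefficients 1,1,1,1 for degrees 0…3.
[y³] = 1·1 + 1·1 + 1·1 = 3.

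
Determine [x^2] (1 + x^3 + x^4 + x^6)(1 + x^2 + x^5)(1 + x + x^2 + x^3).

2

(1 + x^3 + x^4 + x^6) has coefficients 1,0,0 for degrees 0…2.
(1 + x^2 + x^5) has coefficients 1,0,1 for degrees 0…2.
Finally multiplying by (1 + x + x^2 + x^3), the product of all factors after the first has coefficients 1,1,2 for degrees 0…2.
[x^2] = 1·2 = 2.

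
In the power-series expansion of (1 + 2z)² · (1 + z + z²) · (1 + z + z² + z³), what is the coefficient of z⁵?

21

(1 + 2z)² has coefficients 1,4,4 for degrees 0…2.
(1 + z + z²) has coefficients 1,1,1,0,0,0 for degrees 0…5.
Finally multiplying by (1 + z + z² + z³), the product of all factors after the first has coefficients 1,2,3,3,2,1 for degrees 0…5.
[z⁵] = 1·1 + 4·2 + 4·3 = 21.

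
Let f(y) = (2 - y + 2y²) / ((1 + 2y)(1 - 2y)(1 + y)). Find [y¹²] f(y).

15017

Partial fractions give a closed form: a_n = (3)·(-2)^n + (2/3)·2^n + (-5/3)·(-1)^n.
At n = 12: a_12 = 15017.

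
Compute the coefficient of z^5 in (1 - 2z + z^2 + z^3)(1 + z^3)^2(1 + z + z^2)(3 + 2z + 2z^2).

(1 - 2z + z^2 + z^3) has coefficients 1,-2,1,1 for degrees 0…3.
(1 + z^3)^2 has coefficients 1,0,0,2,0,0 for degrees 0…5.
Multiplying by (1 + z + z^2) gives running coefficients 1,1,1,2,2,2 for degrees 0…5.
Finally multiplying by (3 + 2z + 2z^2), the product of all factors after the first has coefficients 3,5,7,10,12,14 for degrees 0…5.
[z^5] = 1·14 − 2·12 + 1·10 + 1·7 = 7.

7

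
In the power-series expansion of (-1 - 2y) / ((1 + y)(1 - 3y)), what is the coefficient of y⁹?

Partial fractions give a closed form: a_n = (1/4)·(-1)^n + (-5/4)·3^n.
At n = 9: a_9 = -24604.

-24604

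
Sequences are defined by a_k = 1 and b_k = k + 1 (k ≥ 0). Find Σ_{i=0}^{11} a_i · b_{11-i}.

78

The convolution is the x^11 coefficient of A(x)B(x).
Σ = 1·12 + 1·11 + 1·10 + 1·9 + 1·8 + 1·7 + 1·6 + 1·5 + 1·4 + 1·3 + 1·2 + 1·1 = 78.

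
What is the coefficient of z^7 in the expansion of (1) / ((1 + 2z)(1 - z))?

-85

Partial fractions give a closed form: a_n = (2/3)·(-2)^n + (1/3)·1^n.
At n = 7: a_7 = -85.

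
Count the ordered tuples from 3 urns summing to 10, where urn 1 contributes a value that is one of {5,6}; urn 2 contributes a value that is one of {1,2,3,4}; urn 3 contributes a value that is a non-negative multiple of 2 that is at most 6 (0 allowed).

The generating function for the choices is (t^5 + t^6)·(t + t^2 + t^3 + t^4)·(1 + t^2 + t^4 + t^6); the count is [t^10].
(t^5 + t^6) has coefficients 0,0,0,0,0,1,1 for degrees 0…6.
(t + t^2 + t^3 + t^4) has coefficients 0,1,1,1,1,0,0,0,0,0,0 for degrees 0…10.
Finally multiplying by (1 + t^2 + t^4 + t^6), the product of all factors after the first has coefficients 0,1,1,2,2,2,2,2,2,1,1 for degrees 0…10.
[t^10] = 1·2 + 1·2 = 4.

4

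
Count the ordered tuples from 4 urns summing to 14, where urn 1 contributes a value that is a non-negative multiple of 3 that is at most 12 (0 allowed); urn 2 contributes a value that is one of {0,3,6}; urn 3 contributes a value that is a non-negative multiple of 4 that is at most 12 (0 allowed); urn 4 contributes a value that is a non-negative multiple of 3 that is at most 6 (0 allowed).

6

The generating function for the choices is (1 + z^3 + z^6 + z^9 + z^12)·(1 + z^3 + z^6)·(1 + z^4 + z^8 + z^12)·(1 + z^3 + z^6); the count is [z^14].
(1 + z^3 + z^6 + z^9 + z^12) has coefficients 1,0,0,1,0,0,1,0,0,1,0,0,1 for degrees 0…12.
(1 + z^3 + z^6) has coefficients 1,0,0,1,0,0,1,0,0,0,0,0,0,0,0 for degrees 0…14.
Multiplying by (1 + z^4 + z^8 + z^12) gives running coefficients 1,0,0,1,1,0,1,1,1,0,1,1,1,0,1 for degrees 0…14.
Finally multiplying by (1 + z^3 + z^6), the product of all factors after the first has coefficients 1,0,0,2,1,0,3,2,1,2,3,2,2,2,3 for degrees 0…14.
[z^14] = 1·3 + 1·2 + 1·1 + 1·0 + 1·0 = 6.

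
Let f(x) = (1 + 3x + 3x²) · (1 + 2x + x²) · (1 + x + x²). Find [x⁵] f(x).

12

(1 + 3x + 3x²) has coefficients 1,3,3 for degrees 0…2.
(1 + 2x + x²) has coefficients 1,2,1,0,0,0 for degrees 0…5.
Finally multiplying by (1 + x + x²), the product of all factors after the first has coefficients 1,3,4,3,1,0 for degrees 0…5.
[x⁵] = 1·0 + 3·1 + 3·3 = 12.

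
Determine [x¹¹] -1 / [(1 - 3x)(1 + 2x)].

The denominator gives the recurrence a_n = a_(n−1) + 6a_(n−2) for n ≥ 2; the numerator fixes a_0 = -1, a_1 = -1.
Iterating: -1, -1, -7, -13, -55, -133, -463, -1261, -4039, -11605, -35839, -105469, so a_11 = -105469.

-105469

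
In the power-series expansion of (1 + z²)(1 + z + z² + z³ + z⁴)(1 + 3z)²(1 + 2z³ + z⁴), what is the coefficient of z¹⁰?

55

(1 + z²) has coefficients 1,0,1 for degrees 0…2.
(1 + z + z² + z³ + z⁴) has coefficients 1,1,1,1,1,0,0,0,0,0,0 for degrees 0…10.
Multiplying by (1 + 3z)² gives running coefficients 1,7,16,16,16,15,9,0,0,0,0 for degrees 0…10.
Finally multiplying by (1 + 2z³ + z⁴), the product of all factors after the first has coefficients 1,7,16,18,31,54,57,48,46,33,9 for degrees 0…10.
[z¹⁰] = 1·9 + 1·46 = 55.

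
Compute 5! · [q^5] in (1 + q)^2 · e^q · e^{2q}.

1593

The EGF product rule gives c_5 = Σ_{k_1+k_2+k_3=5} C(5; k_1,k_2,k_3) · ∏ g_i(k_i), where (1+q)^2 gives the falling factorial (2)_k; e^q gives (1)^k; e^{2q} gives (2)^k.
g_1(k) for k = 0…5: 1, 2, 2, 0, 0, 0.
g_2(k) for k = 0…5: 1, 1, 1, 1, 1, 1.
g_3(k) for k = 0…5: 1, 2, 4, 8, 16, 32.
First combine the last two factors: h(k) = Σ_j C(k,j)·g_2(j)·g_3(k−j) for k = 0…5: 1, 3, 9, 27, 81, 243.
c_5 = Σ_k C(5,k)·g_1(k)·h(5−k) = 1·1·243 + 5·2·81 + 10·2·27 = 243 + 810 + 540 = 1593.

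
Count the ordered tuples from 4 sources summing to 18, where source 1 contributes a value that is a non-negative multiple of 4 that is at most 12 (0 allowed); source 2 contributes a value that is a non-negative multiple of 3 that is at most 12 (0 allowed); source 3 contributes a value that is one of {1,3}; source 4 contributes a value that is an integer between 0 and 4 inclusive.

11

The generating function for the choices is (1 + x^4 + x^8 + x^12)·(1 + x^3 + x^6 + x^9 + x^12)·(x + x^3)·(1 + x + x^2 + x^3 + x^4); the count is [x^18].
(1 + x^4 + x^8 + x^12) has coefficients 1,0,0,0,1,0,0,0,1,0,0,0,1 for degrees 0…12.
(1 + x^3 + x^6 + x^9 + x^12) has coefficients 1,0,0,1,0,0,1,0,0,1,0,0,1,0,0,0,0,0,0 for degrees 0…18.
Multiplying by (x + x^3) gives running coefficients 0,1,0,1,1,0,1,1,0,1,1,0,1,1,0,1,0,0,0 for degrees 0…18.
Finally multiplying by (1 + x + x^2 + x^3 + x^4), the product of all factors after the first has coefficients 0,1,1,2,3,3,3,4,3,3,4,3,3,4,3,3,3,2,1 for degrees 0…18.
[x^18] = 1·1 + 1·3 + 1·4 + 1·3 = 11.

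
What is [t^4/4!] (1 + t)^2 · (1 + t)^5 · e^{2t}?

3768

The EGF product rule gives c_4 = Σ_{k_1+k_2+k_3=4} C(4; k_1,k_2,k_3) · ∏ g_i(k_i), where (1+t)^2 gives the falling factorial (2)_k; (1+t)^5 gives the falling factorial (5)_k; e^{2t} gives (2)^k.
g_1(k) for k = 0…4: 1, 2, 2, 0, 0.
g_2(k) for k = 0…4: 1, 5, 20, 60, 120.
g_3(k) for k = 0…4: 1, 2, 4, 8, 16.
First combine the last two factors: h(k) = Σ_j C(k,j)·g_2(j)·g_3(k−j) for k = 0…4: 1, 7, 44, 248, 1256.
c_4 = Σ_k C(4,k)·g_1(k)·h(4−k) = 1·1·1256 + 4·2·248 + 6·2·44 = 1256 + 1984 + 528 = 3768.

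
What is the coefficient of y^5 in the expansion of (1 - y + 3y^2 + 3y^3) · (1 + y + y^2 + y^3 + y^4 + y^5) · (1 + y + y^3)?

(1 - y + 3y^2 + 3y^3) has coefficients 1,-1,3,3 for degrees 0…3.
(1 + y + y^2 + y^3 + y^4 + y^5) has coefficients 1,1,1,1,1,1 for degrees 0…5.
Finally multiplying by (1 + y + y^3), the product of all factors after the first has coefficients 1,2,2,3,3,3 for degrees 0…5.
[y^5] = 1·3 − 1·3 + 3·3 + 3·2 = 15.

15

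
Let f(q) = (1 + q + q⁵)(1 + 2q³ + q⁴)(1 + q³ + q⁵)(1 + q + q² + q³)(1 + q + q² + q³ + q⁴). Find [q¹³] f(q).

(1 + q + q⁵) has coefficients 1,1,0,0,0,1 for degrees 0…5.
(1 + 2q³ + q⁴) has coefficients 1,0,0,2,1,0,0,0,0,0,0,0,0,0 for degrees 0…13.
Multiplying by (1 + q³ + q⁵) gives running coefficients 1,0,0,3,1,1,2,1,2,1,0,0,0,0 for degrees 0…13.
Multiplying by (1 + q + q² + q³) gives running coefficients 1,1,1,4,4,5,7,5,6,6,4,3,1,0 for degrees 0…13.
Finally multiplying by (1 + q + q² + q³ + q⁴), the product of all factors after the first has coefficients 1,2,3,7,11,15,21,25,27,29,28,24,20,14 for degrees 0…13.
[q¹³] = 1·14 + 1·20 + 1·27 = 61.

61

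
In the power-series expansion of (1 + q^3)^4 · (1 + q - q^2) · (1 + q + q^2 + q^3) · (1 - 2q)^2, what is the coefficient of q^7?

-16

(1 + q^3)^4 has coefficients 1,0,0,4,0,0,6,0 for degrees 0…7.
(1 + q - q^2) has coefficients 1,1,-1,0,0,0,0,0 for degrees 0…7.
Multiplying by (1 + q + q^2 + q^3) gives running coefficients 1,2,1,1,0,-1,0,0 for degrees 0…7.
Finally multiplying by (1 - 2q)^2, the product of all factors after the first has coefficients 1,-2,-3,5,0,3,4,-4 for degrees 0…7.
[q^7] = 1·(-4) + 4·0 + 6·(-2) = -16.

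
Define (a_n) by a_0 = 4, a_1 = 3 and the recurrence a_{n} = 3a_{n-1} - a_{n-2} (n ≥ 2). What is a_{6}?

212

The ordinary generating function has denominator 1 - 3z + z^2.
Iterating the recurrence: a_0,…,a_{6} = 4, 3, 5, 12, 31, 81, 212.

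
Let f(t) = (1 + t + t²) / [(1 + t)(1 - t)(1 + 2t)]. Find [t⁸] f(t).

256

The denominator gives the recurrence a_n = −2a_(n−1) + a_(n−2) + 2a_(n−3) for n ≥ 3; the numerator fixes a_0 = 1, a_1 = -1, a_2 = 4.
Iterating: 1, -1, 4, -7, 16, -31, 64, -127, 256, so a_8 = 256.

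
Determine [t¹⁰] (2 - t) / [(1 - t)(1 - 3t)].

Partial fractions give a closed form: a_n = (-1/2)·1^n + (5/2)·3^n.
At n = 10: a_10 = 147622.

147622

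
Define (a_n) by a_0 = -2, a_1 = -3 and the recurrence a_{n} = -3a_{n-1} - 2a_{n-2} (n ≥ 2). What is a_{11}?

The ordinary generating function has denominator 1 + 3z + 2z^2.
Iterating the recurrence: a_0,…,a_{11} = -2, -3, 13, -33, 73, -153, 313, -633, 1273, -2553, 5113, -10233.

-10233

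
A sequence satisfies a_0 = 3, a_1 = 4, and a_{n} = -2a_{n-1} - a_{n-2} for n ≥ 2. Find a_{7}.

The ordinary generating function has denominator 1 + 2y + y^2.
Iterating the recurrence: a_0,…,a_{7} = 3, 4, -11, 18, -25, 32, -39, 46.

46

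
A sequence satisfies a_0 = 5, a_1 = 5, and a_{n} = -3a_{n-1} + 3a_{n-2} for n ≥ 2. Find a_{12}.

The ordinary generating function has denominator 1 + 3q - 3q^2.
Iterating the recurrence: a_0,…,a_{12} = 5, 5, 0, 15, -45, 180, -675, 2565, -9720, 36855, -139725, 529740, -2008395.

-2008395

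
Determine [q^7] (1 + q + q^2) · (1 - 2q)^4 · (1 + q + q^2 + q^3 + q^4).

(1 + q + q^2) has coefficients 1,1,1 for degrees 0…2.
(1 - 2q)^4 has coefficients 1,-8,24,-32,16,0,0,0 for degrees 0…7.
Finally multiplying by (1 + q + q^2 + q^3 + q^4), the product of all factors after the first has coefficients 1,-7,17,-15,1,0,8,-16 for degrees 0…7.
[q^7] = 1·(-16) + 1·8 + 1·0 = -8.

-8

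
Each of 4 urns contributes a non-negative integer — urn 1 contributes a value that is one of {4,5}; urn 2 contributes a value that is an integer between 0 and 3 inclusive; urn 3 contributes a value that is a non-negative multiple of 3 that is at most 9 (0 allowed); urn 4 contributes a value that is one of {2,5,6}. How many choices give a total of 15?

8

The generating function for the choices is (y⁴ + y⁵)·(1 + y + y² + y³)·(1 + y³ + y⁶ + y⁹)·(y² + y⁵ + y⁶); the count is [y¹⁵].
(y⁴ + y⁵) has coefficients 0,0,0,0,1,1 for degrees 0…5.
(1 + y + y² + y³) has coefficients 1,1,1,1,0,0,0,0,0,0,0,0,0,0,0,0 for degrees 0…15.
Multiplying by (1 + y³ + y⁶ + y⁹) gives running coefficients 1,1,1,2,1,1,2,1,1,2,1,1,1,0,0,0 for degrees 0…15.
Finally multiplying by (y² + y⁵ + y⁶), the product of all factors after the first has coefficients 0,0,1,1,1,3,3,3,5,4,3,5,4,3,4,3 for degrees 0…15.
[y¹⁵] = 1·5 + 1·3 = 8.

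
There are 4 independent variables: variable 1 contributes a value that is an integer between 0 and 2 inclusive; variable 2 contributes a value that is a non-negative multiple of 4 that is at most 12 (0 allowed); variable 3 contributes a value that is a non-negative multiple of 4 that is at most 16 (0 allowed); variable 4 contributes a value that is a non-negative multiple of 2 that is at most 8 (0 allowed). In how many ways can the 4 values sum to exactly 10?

11

The generating function for the choices is (1 + z + z^2)·(1 + z^4 + z^8 + z^12)·(1 + z^4 + z^8 + z^12 + z^16)·(1 + z^2 + z^4 + z^6 + z^8); the count is [z^10].
(1 + z + z^2) has coefficients 1,1,1 for degrees 0…2.
(1 + z^4 + z^8 + z^12) has coefficients 1,0,0,0,1,0,0,0,1,0,0 for degrees 0…10.
Multiplying by (1 + z^4 + z^8 + z^12 + z^16) gives running coefficients 1,0,0,0,2,0,0,0,3,0,0 for degrees 0…10.
Finally multiplying by (1 + z^2 + z^4 + z^6 + z^8), the product of all factors after the first has coefficients 1,0,1,0,3,0,3,0,6,0,5 for degrees 0…10.
[z^10] = 1·5 + 1·0 + 1·6 = 11.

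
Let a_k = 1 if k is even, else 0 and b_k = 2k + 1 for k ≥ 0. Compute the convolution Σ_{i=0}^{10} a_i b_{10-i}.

66

Write out a_i and b_{10-i} for i = 0,…,10 and sum the products.
Σ = 1·21 + 0·19 + 1·17 + 0·15 + 1·13 + 0·11 + 1·9 + 0·7 + 1·5 + 0·3 + 1·1 = 66.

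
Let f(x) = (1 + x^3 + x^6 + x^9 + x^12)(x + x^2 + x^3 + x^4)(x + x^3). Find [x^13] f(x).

(1 + x^3 + x^6 + x^9 + x^12) has coefficients 1,0,0,1,0,0,1,0,0,1,0,0,1 for degrees 0…12.
(x + x^2 + x^3 + x^4) has coefficients 0,1,1,1,1,0,0,0,0,0,0,0,0,0 for degrees 0…13.
Finally multiplying by (x + x^3), the product of all factors after the first has coefficients 0,0,1,1,2,2,1,1,0,0,0,0,0,0 for degrees 0…13.
[x^13] = 1·0 + 1·0 + 1·1 + 1·2 + 1·0 = 3.

3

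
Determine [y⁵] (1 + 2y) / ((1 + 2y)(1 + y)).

-1

The denominator gives the recurrence a_n = −3a_(n−1) − 2a_(n−2) for n ≥ 2; the numerator fixes a_0 = 1, a_1 = -1.
Iterating: 1, -1, 1, -1, 1, -1, so a_5 = -1.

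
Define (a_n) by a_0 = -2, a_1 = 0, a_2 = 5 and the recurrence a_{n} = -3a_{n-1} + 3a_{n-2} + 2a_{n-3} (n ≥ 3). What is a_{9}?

The ordinary generating function has denominator 1 + 3y - 3y^2 - 2y^3.
Iterating the recurrence: a_0,…,a_{9} = -2, 0, 5, -19, 72, -263, 967, -3546, 13013, -47743.

-47743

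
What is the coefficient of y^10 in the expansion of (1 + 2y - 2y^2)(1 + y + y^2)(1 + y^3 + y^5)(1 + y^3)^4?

(1 + 2y - 2y^2) has coefficients 1,2,-2 for degrees 0…2.
(1 + y + y^2) has coefficients 1,1,1,0,0,0,0,0,0,0,0 for degrees 0…10.
Multiplying by (1 + y^3 + y^5) gives running coefficients 1,1,1,1,1,2,1,1,0,0,0 for degrees 0…10.
Finally multiplying by (1 + y^3)^4, the product of all factors after the first has coefficients 1,1,1,5,5,6,11,11,14,14,14 for degrees 0…10.
[y^10] = 1·14 + 2·14 − 2·14 = 14.

14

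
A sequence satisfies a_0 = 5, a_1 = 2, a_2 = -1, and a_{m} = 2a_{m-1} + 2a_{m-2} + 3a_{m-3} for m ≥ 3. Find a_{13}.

735842

The ordinary generating function has denominator 1 - 2x - 2x^2 - 3x^3.
Iterating the recurrence: a_0,…,a_{13} = 5, 2, -1, 17, 38, 107, 341, 1010, 3023, 9089, 27254, 81755, 245285, 735842.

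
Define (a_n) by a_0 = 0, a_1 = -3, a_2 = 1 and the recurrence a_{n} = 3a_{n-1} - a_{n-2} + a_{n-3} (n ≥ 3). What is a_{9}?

2193

The ordinary generating function has denominator 1 - 3y + y^2 - y^3.
Iterating the recurrence: a_0,…,a_{9} = 0, -3, 1, 6, 14, 37, 103, 286, 792, 2193.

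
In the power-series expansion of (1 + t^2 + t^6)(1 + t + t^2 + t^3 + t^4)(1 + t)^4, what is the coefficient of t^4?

(1 + t^2 + t^6) has coefficients 1,0,1,0,0 for degrees 0…4.
(1 + t + t^2 + t^3 + t^4) has coefficients 1,1,1,1,1 for degrees 0…4.
Finally multiplying by (1 + t)^4, the product of all factors after the first has coefficients 1,5,11,15,16 for degrees 0…4.
[t^4] = 1·16 + 1·11 = 27.

27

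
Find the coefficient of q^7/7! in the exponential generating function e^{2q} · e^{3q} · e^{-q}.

16384

The EGF product rule gives c_7 = Σ_{k_1+k_2+k_3=7} C(7; k_1,k_2,k_3) · ∏ g_i(k_i), where e^{2q} gives (2)^k; e^{3q} gives (3)^k; e^{-q} gives (-1)^k.
g_1(k) for k = 0…7: 1, 2, 4, 8, 16, 32, 64, 128.
g_2(k) for k = 0…7: 1, 3, 9, 27, 81, 243, 729, 2187.
g_3(k) for k = 0…7: 1, -1, 1, -1, 1, -1, 1, -1.
First combine the last two factors: h(k) = Σ_j C(k,j)·g_2(j)·g_3(k−j) for k = 0…7: 1, 2, 4, 8, 16, 32, 64, 128.
c_7 = Σ_k C(7,k)·g_1(k)·h(7−k) = 1·1·128 + 7·2·64 + 21·4·32 + 35·8·16 + 35·16·8 + 21·32·4 + 7·64·2 + 1·128·1 = 128 + 896 + 2688 + 4480 + 4480 + 2688 + 896 + 128 = 16384.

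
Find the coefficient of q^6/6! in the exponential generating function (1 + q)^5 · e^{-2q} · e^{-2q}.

The EGF product rule gives c_6 = Σ_{k_1+k_2+k_3=6} C(6; k_1,k_2,k_3) · ∏ g_i(k_i), where (1+q)^5 gives the falling factorial (5)_k; e^{-2q} gives (-2)^k; e^{-2q} gives (-2)^k.
g_1(k) for k = 0…6: 1, 5, 20, 60, 120, 120, 0.
g_2(k) for k = 0…6: 1, -2, 4, -8, 16, -32, 64.
g_3(k) for k = 0…6: 1, -2, 4, -8, 16, -32, 64.
First combine the last two factors: h(k) = Σ_j C(k,j)·g_2(j)·g_3(k−j) for k = 0…6: 1, -4, 16, -64, 256, -1024, 4096.
c_6 = Σ_k C(6,k)·g_1(k)·h(6−k) = 1·1·4096 + 6·5·(-1024) + 15·20·256 + 20·60·(-64) + 15·120·16 + 6·120·(-4) = 4096 − 30720 + 76800 − 76800 + 28800 − 2880 = -704.

-704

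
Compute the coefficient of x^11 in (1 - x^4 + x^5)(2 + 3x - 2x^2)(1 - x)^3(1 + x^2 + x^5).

-9

(1 - x^4 + x^5) has coefficients 1,0,0,0,-1,1 for degrees 0…5.
(2 + 3x - 2x^2) has coefficients 2,3,-2,0,0,0,0,0,0,0,0,0 for degrees 0…11.
Multiplying by (1 - x)^3 gives running coefficients 2,-3,-5,13,-9,2,0,0,0,0,0,0 for degrees 0…11.
Finally multiplying by (1 + x^2 + x^5), the product of all factors after the first has coefficients 2,-3,-3,10,-14,17,-12,-3,13,-9,2,0 for degrees 0…11.
[x^11] = 1·0 − 1·(-3) + 1·(-12) = -9.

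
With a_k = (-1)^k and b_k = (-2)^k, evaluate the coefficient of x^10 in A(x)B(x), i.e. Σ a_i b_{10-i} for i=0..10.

The convolution is the x^10 coefficient of A(x)B(x).
Σ = 1·1024 − 1·(-512) + 1·256 − 1·(-128) + 1·64 − 1·(-32) + 1·16 − 1·(-8) + 1·4 − 1·(-2) + 1·1 = 2047.

2047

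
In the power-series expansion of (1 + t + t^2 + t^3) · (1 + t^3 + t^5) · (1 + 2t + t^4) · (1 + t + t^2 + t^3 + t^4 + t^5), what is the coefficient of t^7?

(1 + t + t^2 + t^3) has coefficients 1,1,1,1 for degrees 0…3.
(1 + t^3 + t^5) has coefficients 1,0,0,1,0,1,0,0 for degrees 0…7.
Multiplying by (1 + 2t + t^4) gives running coefficients 1,2,0,1,3,1,2,1 for degrees 0…7.
Finally multiplying by (1 + t + t^2 + t^3 + t^4 + t^5), the product of all factors after the first has coefficients 1,3,3,4,7,8,9,8 for degrees 0…7.
[t^7] = 1·8 + 1·9 + 1·8 + 1·7 = 32.

32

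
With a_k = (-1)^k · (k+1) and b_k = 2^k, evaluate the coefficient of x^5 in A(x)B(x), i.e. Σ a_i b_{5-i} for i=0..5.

The convolution is the x^5 coefficient of A(x)B(x).
Σ = 1·32 − 2·16 + 3·8 − 4·4 + 5·2 − 6·1 = 12.

12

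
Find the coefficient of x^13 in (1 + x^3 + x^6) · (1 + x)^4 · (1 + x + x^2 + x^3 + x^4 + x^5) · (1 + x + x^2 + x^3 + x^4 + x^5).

(1 + x^3 + x^6) has coefficients 1,0,0,1,0,0,1 for degrees 0…6.
(1 + x)^4 has coefficients 1,4,6,4,1,0,0,0,0,0,0,0,0,0 for degrees 0…13.
Multiplying by (1 + x + x^2 + x^3 + x^4 + x^5) gives running coefficients 1,5,11,15,16,16,15,11,5,1,0,0,0,0 for degrees 0…13.
Finally multiplying by (1 + x + x^2 + x^3 + x^4 + x^5), the product of all factors after the first has coefficients 1,6,17,32,48,64,78,84,78,64,48,32,17,6 for degrees 0…13.
[x^13] = 1·6 + 1·48 + 1·84 = 138.

138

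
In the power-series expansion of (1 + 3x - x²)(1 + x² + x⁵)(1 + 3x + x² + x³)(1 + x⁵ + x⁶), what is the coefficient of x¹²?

16

(1 + 3x - x²) has coefficients 1,3,-1 for degrees 0…2.
(1 + x² + x⁵) has coefficients 1,0,1,0,0,1,0,0,0,0,0,0,0 for degrees 0…12.
Multiplying by (1 + 3x + x² + x³) gives running coefficients 1,3,2,4,1,2,3,1,1,0,0,0,0 for degrees 0…12.
Finally multiplying by (1 + x⁵ + x⁶), the product of all factors after the first has coefficients 1,3,2,4,1,3,7,6,7,5,3,5,4 for degrees 0…12.
[x¹²] = 1·4 + 3·5 − 1·3 = 16.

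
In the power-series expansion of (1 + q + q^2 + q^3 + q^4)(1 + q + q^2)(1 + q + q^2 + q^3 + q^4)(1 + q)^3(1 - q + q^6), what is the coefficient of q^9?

(1 + q + q^2 + q^3 + q^4) has coefficients 1,1,1,1,1 for degrees 0…4.
(1 + q + q^2) has coefficients 1,1,1,0,0,0,0,0,0,0 for degrees 0…9.
Multiplying by (1 + q + q^2 + q^3 + q^4) gives running coefficients 1,2,3,3,3,2,1,0,0,0 for degrees 0…9.
Multiplying by (1 + q)^3 gives running coefficients 1,5,12,19,23,23,19,12,5,1 for degrees 0…9.
Finally multiplying by (1 - q + q^6), the product of all factors after the first has coefficients 1,4,7,7,4,0,-3,-2,5,15 for degrees 0…9.
[q^9] = 1·15 + 1·5 + 1·(-2) + 1·(-3) + 1·0 = 15.

15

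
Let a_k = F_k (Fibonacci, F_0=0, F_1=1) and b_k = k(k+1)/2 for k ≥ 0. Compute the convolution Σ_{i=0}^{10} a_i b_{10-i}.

Write out a_i and b_{10-i} for i = 0,…,10 and sum the products.
Σ = 0·55 + 1·45 + 1·36 + 2·28 + 3·21 + 5·15 + 8·10 + 13·6 + 21·3 + 34·1 + 55·0 = 530.

530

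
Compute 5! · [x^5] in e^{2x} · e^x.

The EGF product rule gives c_5 = Σ_{k_1+k_2=5} C(5; k_1,k_2) · ∏ g_i(k_i), where e^{2x} gives (2)^k; e^x gives (1)^k.
g_1(k) for k = 0…5: 1, 2, 4, 8, 16, 32.
g_2(k) for k = 0…5: 1, 1, 1, 1, 1, 1.
c_5 = Σ_k C(5,k)·g_1(k)·g_2(5−k) = 1·1·1 + 5·2·1 + 10·4·1 + 10·8·1 + 5·16·1 + 1·32·1 = 1 + 10 + 40 + 80 + 80 + 32 = 243.

243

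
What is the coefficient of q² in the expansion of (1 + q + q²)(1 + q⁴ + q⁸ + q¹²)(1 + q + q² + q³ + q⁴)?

3

(1 + q + q²) has coefficients 1,1,1 for degrees 0…2.
(1 + q⁴ + q⁸ + q¹²) has coefficients 1,0,0 for degrees 0…2.
Finally multiplying by (1 + q + q² + q³ + q⁴), the product of all factors after the first has coefficients 1,1,1 for degrees 0…2.
[q²] = 1·1 + 1·1 + 1·1 = 3.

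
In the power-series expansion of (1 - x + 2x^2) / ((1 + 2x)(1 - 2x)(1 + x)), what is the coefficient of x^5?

Partial fractions give a closed form: a_n = (2)·(-2)^n + (1/3)·2^n + (-4/3)·(-1)^n.
At n = 5: a_5 = -52.

-52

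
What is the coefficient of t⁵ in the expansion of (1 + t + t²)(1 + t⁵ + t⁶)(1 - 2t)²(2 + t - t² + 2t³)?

8

(1 + t + t²) has coefficients 1,1,1 for degrees 0…2.
(1 + t⁵ + t⁶) has coefficients 1,0,0,0,0,1 for degrees 0…5.
Multiplying by (1 - 2t)² gives running coefficients 1,-4,4,0,0,1 for degrees 0…5.
Finally multiplying by (2 + t - t² + 2t³), the product of all factors after the first has coefficients 2,-7,3,10,-12,10 for degrees 0…5.
[t⁵] = 1·10 + 1·(-12) + 1·10 = 8.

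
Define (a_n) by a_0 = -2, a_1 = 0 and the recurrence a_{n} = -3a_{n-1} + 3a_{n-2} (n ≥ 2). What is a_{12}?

-3045762

The ordinary generating function has denominator 1 + 3x - 3x^2.
Iterating the recurrence: a_0,…,a_{12} = -2, 0, -6, 18, -72, 270, -1026, 3888, -14742, 55890, -211896, 803358, -3045762.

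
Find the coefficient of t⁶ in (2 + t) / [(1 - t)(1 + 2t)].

Partial fractions give a closed form: a_n = (1)·1^n + (1)·(-2)^n.
At n = 6: a_6 = 65.

65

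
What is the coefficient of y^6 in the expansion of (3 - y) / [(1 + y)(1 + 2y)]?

The denominator gives the recurrence a_n = −3a_(n−1) − 2a_(n−2) for n ≥ 3; the numerator fixes a_0 = 3, a_1 = -10, a_2 = 24.
Iterating: 3, -10, 24, -52, 108, -220, 444, so a_6 = 444.

444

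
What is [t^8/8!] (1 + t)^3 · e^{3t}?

263169

The EGF product rule gives c_8 = Σ_{k_1+k_2=8} C(8; k_1,k_2) · ∏ g_i(k_i), where (1+t)^3 gives the falling factorial (3)_k; e^{3t} gives (3)^k.
g_1(k) for k = 0…8: 1, 3, 6, 6, 0, 0, 0, 0, 0.
g_2(k) for k = 0…8: 1, 3, 9, 27, 81, 243, 729, 2187, 6561.
c_8 = Σ_k C(8,k)·g_1(k)·g_2(8−k) = 1·1·6561 + 8·3·2187 + 28·6·729 + 56·6·243 = 6561 + 52488 + 122472 + 81648 = 263169.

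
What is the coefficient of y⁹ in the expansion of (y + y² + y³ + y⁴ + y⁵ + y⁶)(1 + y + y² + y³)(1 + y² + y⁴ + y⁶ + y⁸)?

(y + y² + y³ + y⁴ + y⁵ + y⁶) has coefficients 0,1,1,1,1,1,1 for degrees 0…6.
(1 + y + y² + y³) has coefficients 1,1,1,1,0,0,0,0,0,0 for degrees 0…9.
Finally multiplying by (1 + y² + y⁴ + y⁶ + y⁸), the product of all factors after the first has coefficients 1,1,2,2,2,2,2,2,2,2 for degrees 0…9.
[y⁹] = 1·2 + 1·2 + 1·2 + 1·2 + 1·2 + 1·2 = 12.

12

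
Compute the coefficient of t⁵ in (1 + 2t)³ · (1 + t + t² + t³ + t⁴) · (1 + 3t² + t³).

126

(1 + 2t)³ has coefficients 1,6,12,8 for degrees 0…3.
(1 + t + t² + t³ + t⁴) has coefficients 1,1,1,1,1,0 for degrees 0…5.
Finally multiplying by (1 + 3t² + t³), the product of all factors after the first has coefficients 1,1,4,5,5,4 for degrees 0…5.
[t⁵] = 1·4 + 6·5 + 12·5 + 8·4 = 126.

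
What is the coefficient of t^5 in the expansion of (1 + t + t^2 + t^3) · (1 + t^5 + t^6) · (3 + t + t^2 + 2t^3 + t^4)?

7

(1 + t + t^2 + t^3) has coefficients 1,1,1,1 for degrees 0…3.
(1 + t^5 + t^6) has coefficients 1,0,0,0,0,1 for degrees 0…5.
Finally multiplying by (3 + t + t^2 + 2t^3 + t^4), the product of all factors after the first has coefficients 3,1,1,2,1,3 for degrees 0…5.
[t^5] = 1·3 + 1·1 + 1·2 + 1·1 = 7.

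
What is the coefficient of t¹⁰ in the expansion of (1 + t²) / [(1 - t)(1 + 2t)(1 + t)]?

1706

Partial fractions give a closed form: a_n = (1/3)·1^n + (5/3)·(-2)^n + (-1)·(-1)^n.
At n = 10: a_10 = 1706.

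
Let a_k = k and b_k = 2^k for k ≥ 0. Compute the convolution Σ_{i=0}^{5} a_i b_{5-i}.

This is [x^5] in the product of the two ordinary generating functions.
Σ = 0·32 + 1·16 + 2·8 + 3·4 + 4·2 + 5·1 = 57.

57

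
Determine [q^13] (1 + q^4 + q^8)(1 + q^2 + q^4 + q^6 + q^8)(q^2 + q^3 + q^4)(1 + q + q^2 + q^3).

15

(1 + q^4 + q^8) has coefficients 1,0,0,0,1,0,0,0,1 for degrees 0…8.
(1 + q^2 + q^4 + q^6 + q^8) has coefficients 1,0,1,0,1,0,1,0,1,0,0,0,0,0 for degrees 0…13.
Multiplying by (q^2 + q^3 + q^4) gives running coefficients 0,0,1,1,2,1,2,1,2,1,2,1,1,0 for degrees 0…13.
Finally multiplying by (1 + q + q^2 + q^3), the product of all factors after the first has coefficients 0,0,1,2,4,5,6,6,6,6,6,6,5,4 for degrees 0…13.
[q^13] = 1·4 + 1·6 + 1·5 = 15.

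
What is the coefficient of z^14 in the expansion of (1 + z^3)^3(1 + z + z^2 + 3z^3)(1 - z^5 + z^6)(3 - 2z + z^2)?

-9

(1 + z^3)^3 has coefficients 1,0,0,3,0,0,3,0,0,1 for degrees 0…9.
(1 + z + z^2 + 3z^3) has coefficients 1,1,1,3,0,0,0,0,0,0,0,0,0,0,0 for degrees 0…14.
Multiplying by (1 - z^5 + z^6) gives running coefficients 1,1,1,3,0,-1,0,0,-2,3,0,0,0,0,0 for degrees 0…14.
Finally multiplying by (3 - 2z + z^2), the product of all factors after the first has coefficients 3,1,2,8,-5,0,2,-1,-6,13,-8,3,0,0,0 for degrees 0…14.
[z^14] = 1·0 + 3·3 + 3·(-6) + 1·0 = -9.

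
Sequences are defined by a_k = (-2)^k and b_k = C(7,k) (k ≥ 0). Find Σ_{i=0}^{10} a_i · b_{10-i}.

This is [x^10] in the product of the two ordinary generating functions.
Σ = 1·0 − 2·0 + 4·0 − 8·1 + 16·7 − 32·21 + 64·35 − 128·35 + 256·21 − 512·7 + 1024·1 = 8.

8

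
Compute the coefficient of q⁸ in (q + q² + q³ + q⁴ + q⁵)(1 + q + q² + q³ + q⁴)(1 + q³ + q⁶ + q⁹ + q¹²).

(q + q² + q³ + q⁴ + q⁵) has coefficients 0,1,1,1,1,1 for degrees 0…5.
(1 + q + q² + q³ + q⁴) has coefficients 1,1,1,1,1,0,0,0,0 for degrees 0…8.
Finally multiplying by (1 + q³ + q⁶ + q⁹ + q¹²), the product of all factors after the first has coefficients 1,1,1,2,2,1,2,2,1 for degrees 0…8.
[q⁸] = 1·2 + 1·2 + 1·1 + 1·2 + 1·2 = 9.

9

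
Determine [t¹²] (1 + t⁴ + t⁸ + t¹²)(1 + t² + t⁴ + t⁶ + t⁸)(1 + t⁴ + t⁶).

(1 + t⁴ + t⁸ + t¹²) has coefficients 1,0,0,0,1,0,0,0,1,0,0,0,1 for degrees 0…12.
(1 + t² + t⁴ + t⁶ + t⁸) has coefficients 1,0,1,0,1,0,1,0,1,0,0,0,0 for degrees 0…12.
Finally multiplying by (1 + t⁴ + t⁶), the product of all factors after the first has coefficients 1,0,1,0,2,0,3,0,3,0,2,0,2 for degrees 0…12.
[t¹²] = 1·2 + 1·3 + 1·2 + 1·1 = 8.

8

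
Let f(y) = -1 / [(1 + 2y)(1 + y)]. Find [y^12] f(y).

-8191

Partial fractions give a closed form: a_n = (-2)·(-2)^n + (1)·(-1)^n.
At n = 12: a_12 = -8191.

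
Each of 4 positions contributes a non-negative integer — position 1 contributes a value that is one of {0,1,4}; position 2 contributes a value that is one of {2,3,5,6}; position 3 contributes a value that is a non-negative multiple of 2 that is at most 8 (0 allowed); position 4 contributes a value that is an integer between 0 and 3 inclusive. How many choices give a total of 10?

22

The generating function for the choices is (1 + z + z⁴)·(z² + z³ + z⁵ + z⁶)·(1 + z² + z⁴ + z⁶ + z⁸)·(1 + z + z² + z³); the count is [z¹⁰].
(1 + z + z⁴) has coefficients 1,1,0,0,1 for degrees 0…4.
(z² + z³ + z⁵ + z⁶) has coefficients 0,0,1,1,0,1,1,0,0,0,0 for degrees 0…10.
Multiplying by (1 + z² + z⁴ + z⁶ + z⁸) gives running coefficients 0,0,1,1,1,2,2,2,2,2,2 for degrees 0…10.
Finally multiplying by (1 + z + z² + z³), the product of all factors after the first has coefficients 0,0,1,2,3,5,6,7,8,8,8 for degrees 0…10.
[z¹⁰] = 1·8 + 1·8 + 1·6 = 22.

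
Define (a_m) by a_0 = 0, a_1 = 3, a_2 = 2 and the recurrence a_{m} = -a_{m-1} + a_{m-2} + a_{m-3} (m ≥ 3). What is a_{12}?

12

The ordinary generating function has denominator 1 + t - t^2 - t^3.
Iterating the recurrence: a_0,…,a_{12} = 0, 3, 2, 1, 4, -1, 6, -3, 8, -5, 10, -7, 12.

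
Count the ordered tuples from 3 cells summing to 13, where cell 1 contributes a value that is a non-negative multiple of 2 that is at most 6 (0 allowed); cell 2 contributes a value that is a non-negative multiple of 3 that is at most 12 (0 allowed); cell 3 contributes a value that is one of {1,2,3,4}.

6

The generating function for the choices is (1 + x^2 + x^4 + x^6)·(1 + x^3 + x^6 + x^9 + x^12)·(x + x^2 + x^3 + x^4); the count is [x^13].
(1 + x^2 + x^4 + x^6) has coefficients 1,0,1,0,1,0,1 for degrees 0…6.
(1 + x^3 + x^6 + x^9 + x^12) has coefficients 1,0,0,1,0,0,1,0,0,1,0,0,1,0 for degrees 0…13.
Finally multiplying by (x + x^2 + x^3 + x^4), the product of all factors after the first has coefficients 0,1,1,1,2,1,1,2,1,1,2,1,1,2 for degrees 0…13.
[x^13] = 1·2 + 1·1 + 1·1 + 1·2 = 6.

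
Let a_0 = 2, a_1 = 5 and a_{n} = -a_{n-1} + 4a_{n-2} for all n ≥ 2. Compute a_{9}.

The ordinary generating function has denominator 1 + z - 4z^2.
Iterating the recurrence: a_0,…,a_{9} = 2, 5, 3, 17, -5, 73, -93, 385, -757, 2297.

2297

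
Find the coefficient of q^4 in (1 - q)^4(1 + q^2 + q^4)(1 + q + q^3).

-4

(1 - q)^4 has coefficients 1,-4,6,-4,1 for degrees 0…4.
(1 + q^2 + q^4) has coefficients 1,0,1,0,1 for degrees 0…4.
Finally multiplying by (1 + q + q^3), the product of all factors after the first has coefficients 1,1,1,2,1 for degrees 0…4.
[q^4] = 1·1 − 4·2 + 6·1 − 4·1 + 1·1 = -4.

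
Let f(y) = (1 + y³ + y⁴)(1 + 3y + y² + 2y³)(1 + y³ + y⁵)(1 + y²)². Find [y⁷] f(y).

23

(1 + y³ + y⁴) has coefficients 1,0,0,1,1 for degrees 0…4.
(1 + 3y + y² + 2y³) has coefficients 1,3,1,2,0,0,0,0 for degrees 0…7.
Multiplying by (1 + y³ + y⁵) gives running coefficients 1,3,1,3,3,2,5,1 for degrees 0…7.
Finally multiplying by (1 + y²)², the product of all factors after the first has coefficients 1,3,3,9,6,11,12,8 for degrees 0…7.
[y⁷] = 1·8 + 1·6 + 1·9 = 23.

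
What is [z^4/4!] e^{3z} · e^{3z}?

The EGF product rule gives c_4 = Σ_{k_1+k_2=4} C(4; k_1,k_2) · ∏ g_i(k_i), where e^{3z} gives (3)^k; e^{3z} gives (3)^k.
g_1(k) for k = 0…4: 1, 3, 9, 27, 81.
g_2(k) for k = 0…4: 1, 3, 9, 27, 81.
c_4 = Σ_k C(4,k)·g_1(k)·g_2(4−k) = 1·1·81 + 4·3·27 + 6·9·9 + 4·27·3 + 1·81·1 = 81 + 324 + 486 + 324 + 81 = 1296.

1296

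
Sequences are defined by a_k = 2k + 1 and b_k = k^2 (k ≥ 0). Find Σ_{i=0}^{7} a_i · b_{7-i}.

This is [x^7] in the product of the two ordinary generating functions.
Σ = 1·49 + 3·36 + 5·25 + 7·16 + 9·9 + 11·4 + 13·1 + 15·0 = 532.

532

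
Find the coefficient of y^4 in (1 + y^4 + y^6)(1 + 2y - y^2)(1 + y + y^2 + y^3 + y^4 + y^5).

3

(1 + y^4 + y^6) has coefficients 1,0,0,0,1 for degrees 0…4.
(1 + 2y - y^2) has coefficients 1,2,-1,0,0 for degrees 0…4.
Finally multiplying by (1 + y + y^2 + y^3 + y^4 + y^5), the product of all factors after the first has coefficients 1,3,2,2,2 for degrees 0…4.
[y^4] = 1·2 + 1·1 = 3.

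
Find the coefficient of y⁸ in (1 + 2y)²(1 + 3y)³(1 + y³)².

(1 + 2y)² has coefficients 1,4,4 for degrees 0…2.
(1 + 3y)³ has coefficients 1,9,27,27,0,0,0,0,0 for degrees 0…8.
Finally multiplying by (1 + y³)², the product of all factors after the first has coefficients 1,9,27,29,18,54,55,9,27 for degrees 0…8.
[y⁸] = 1·27 + 4·9 + 4·55 = 283.

283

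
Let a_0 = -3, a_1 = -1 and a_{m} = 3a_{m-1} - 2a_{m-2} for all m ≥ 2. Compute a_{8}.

The ordinary generating function has denominator 1 - 3x + 2x^2.
Iterating the recurrence: a_0,…,a_{8} = -3, -1, 3, 11, 27, 59, 123, 251, 507.

507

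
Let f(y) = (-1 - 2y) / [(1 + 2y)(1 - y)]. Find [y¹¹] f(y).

-1

Partial fractions give a closed form: a_n = (-1)·1^n.
At n = 11: a_11 = -1.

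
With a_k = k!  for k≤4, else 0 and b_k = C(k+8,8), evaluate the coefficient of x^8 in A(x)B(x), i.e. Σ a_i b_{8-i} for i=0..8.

44913

This is [x^8] in the product of the two ordinary generating functions.
Σ = 1·12870 + 1·6435 + 2·3003 + 6·1287 + 24·495 + 0·165 + 0·45 + 0·9 + 0·1 = 44913.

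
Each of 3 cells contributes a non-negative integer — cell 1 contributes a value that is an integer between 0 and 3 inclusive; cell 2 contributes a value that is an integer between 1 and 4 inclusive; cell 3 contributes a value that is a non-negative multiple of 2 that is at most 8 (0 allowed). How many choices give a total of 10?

8

The generating function for the choices is (1 + q + q^2 + q^3)·(q + q^2 + q^3 + q^4)·(1 + q^2 + q^4 + q^6 + q^8); the count is [q^10].
(1 + q + q^2 + q^3) has coefficients 1,1,1,1 for degrees 0…3.
(q + q^2 + q^3 + q^4) has coefficients 0,1,1,1,1,0,0,0,0,0,0 for degrees 0…10.
Finally multiplying by (1 + q^2 + q^4 + q^6 + q^8), the product of all factors after the first has coefficients 0,1,1,2,2,2,2,2,2,2,2 for degrees 0…10.
[q^10] = 1·2 + 1·2 + 1·2 + 1·2 = 8.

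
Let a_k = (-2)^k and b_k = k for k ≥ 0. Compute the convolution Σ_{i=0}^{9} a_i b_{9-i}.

117

Write out a_i and b_{9-i} for i = 0,…,9 and sum the products.
Σ = 1·9 − 2·8 + 4·7 − 8·6 + 16·5 − 32·4 + 64·3 − 128·2 + 256·1 − 512·0 = 117.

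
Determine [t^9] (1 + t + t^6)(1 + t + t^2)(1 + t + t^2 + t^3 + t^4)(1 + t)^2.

12

(1 + t + t^6) has coefficients 1,1,0,0,0,0,1 for degrees 0…6.
(1 + t + t^2) has coefficients 1,1,1,0,0,0,0,0,0,0 for degrees 0…9.
Multiplying by (1 + t + t^2 + t^3 + t^4) gives running coefficients 1,2,3,3,3,2,1,0,0,0 for degrees 0…9.
Finally multiplying by (1 + t)^2, the product of all factors after the first has coefficients 1,4,8,11,12,11,8,4,1,0 for degrees 0…9.
[t^9] = 1·0 + 1·1 + 1·11 = 12.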